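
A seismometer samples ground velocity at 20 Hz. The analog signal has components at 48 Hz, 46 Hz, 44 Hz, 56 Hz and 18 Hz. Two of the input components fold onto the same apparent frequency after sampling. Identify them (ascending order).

44 Hz, 56 Hz

fs/2 = 10 Hz.
48 Hz mod fs = 8 Hz.
8 Hz ≤ fs/2 = 10 Hz, appears at 8 Hz.
46 Hz mod fs = 6 Hz.
6 Hz ≤ fs/2 = 10 Hz, appears at 6 Hz.
44 Hz mod fs = 4 Hz.
4 Hz ≤ fs/2 = 10 Hz, appears at 4 Hz.
56 Hz mod fs = 16 Hz.
16 Hz > fs/2 = 10 Hz, folds to fs − 16 Hz = 4 Hz.
18 Hz > fs/2 = 10 Hz, folds to fs − 18 Hz = 2 Hz.
44 Hz and 56 Hz both map to 4 Hz.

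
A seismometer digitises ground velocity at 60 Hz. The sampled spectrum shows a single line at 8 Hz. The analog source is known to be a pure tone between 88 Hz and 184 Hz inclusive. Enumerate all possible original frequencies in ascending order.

Frequencies that alias to 8 Hz are k·fs ± 8 Hz for integer k ≥ 0.
k=0: 8 Hz.
k=1: 52 Hz, 68 Hz.
k=2: 112 Hz, 128 Hz.
k=3: 172 Hz, 188 Hz.
k=4: 232 Hz, 248 Hz.
Within [88 Hz, 184 Hz]: 112 Hz, 128 Hz, 172 Hz.

112 Hz, 128 Hz, 172 Hz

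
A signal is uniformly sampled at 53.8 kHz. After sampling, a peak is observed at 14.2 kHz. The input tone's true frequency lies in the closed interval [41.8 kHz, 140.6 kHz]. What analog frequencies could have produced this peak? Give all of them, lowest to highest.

68 kHz, 93.4 kHz, 121.8 kHz

Frequencies that alias to 14.2 kHz are k·fs ± 14.2 kHz for integer k ≥ 0.
k=0: 14.2 kHz.
k=1: 39.6 kHz, 68 kHz.
k=2: 93.4 kHz, 121.8 kHz.
k=3: 147.2 kHz, 175.6 kHz.
Within [41.8 kHz, 140.6 kHz]: 68 kHz, 93.4 kHz, 121.8 kHz.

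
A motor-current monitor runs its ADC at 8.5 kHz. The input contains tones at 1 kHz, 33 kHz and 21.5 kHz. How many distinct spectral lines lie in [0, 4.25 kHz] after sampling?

2

fs/2 = 4.25 kHz.
1 kHz ≤ fs/2 = 4.25 kHz, passes unchanged.
33 kHz mod fs = 7.5 kHz.
7.5 kHz > fs/2 = 4.25 kHz, folds to fs − 7.5 kHz = 1 kHz.
21.5 kHz mod fs = 4.5 kHz.
4.5 kHz > fs/2 = 4.25 kHz, folds to fs − 4.5 kHz = 4 kHz.
Distinct values: {1 kHz, 4 kHz} → 2.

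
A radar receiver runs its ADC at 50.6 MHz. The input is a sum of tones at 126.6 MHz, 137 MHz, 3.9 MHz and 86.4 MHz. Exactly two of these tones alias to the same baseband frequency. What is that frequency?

fs/2 = 25.3 MHz.
126.6 MHz mod fs = 25.4 MHz.
25.4 MHz > fs/2 = 25.3 MHz, folds to fs − 25.4 MHz = 25.2 MHz.
137 MHz mod fs = 35.8 MHz.
35.8 MHz > fs/2 = 25.3 MHz, folds to fs − 35.8 MHz = 14.8 MHz.
3.9 MHz ≤ fs/2 = 25.3 MHz, passes unchanged.
86.4 MHz mod fs = 35.8 MHz.
35.8 MHz > fs/2 = 25.3 MHz, folds to fs − 35.8 MHz = 14.8 MHz.
86.4 MHz and 137 MHz both map to 14.8 MHz.

14.8 MHz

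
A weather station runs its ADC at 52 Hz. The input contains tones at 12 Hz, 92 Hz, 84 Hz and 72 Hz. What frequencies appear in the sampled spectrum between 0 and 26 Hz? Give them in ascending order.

12 Hz, 20 Hz

fs/2 = 26 Hz.
12 Hz ≤ fs/2 = 26 Hz, passes unchanged.
92 Hz mod fs = 40 Hz.
40 Hz > fs/2 = 26 Hz, folds to fs − 40 Hz = 12 Hz.
84 Hz mod fs = 32 Hz.
32 Hz > fs/2 = 26 Hz, folds to fs − 32 Hz = 20 Hz.
72 Hz mod fs = 20 Hz.
20 Hz ≤ fs/2 = 26 Hz, appears at 20 Hz.
Distinct values: {12 Hz, 20 Hz}.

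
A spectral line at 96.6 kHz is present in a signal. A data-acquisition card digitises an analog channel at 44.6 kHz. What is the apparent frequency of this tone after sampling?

7.4 kHz

96.6 kHz mod fs = 7.4 kHz.
7.4 kHz ≤ fs/2 = 22.3 kHz, appears at 7.4 kHz.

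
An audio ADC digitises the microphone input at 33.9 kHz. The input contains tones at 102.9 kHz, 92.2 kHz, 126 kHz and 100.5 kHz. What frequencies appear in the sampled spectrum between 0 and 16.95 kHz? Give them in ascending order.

1.2 kHz, 9.5 kHz, 9.6 kHz

fs/2 = 16.95 kHz.
102.9 kHz mod fs = 1.2 kHz.
1.2 kHz ≤ fs/2 = 16.95 kHz, appears at 1.2 kHz.
92.2 kHz mod fs = 24.4 kHz.
24.4 kHz > fs/2 = 16.95 kHz, folds to fs − 24.4 kHz = 9.5 kHz.
126 kHz mod fs = 24.3 kHz.
24.3 kHz > fs/2 = 16.95 kHz, folds to fs − 24.3 kHz = 9.6 kHz.
100.5 kHz mod fs = 32.7 kHz.
32.7 kHz > fs/2 = 16.95 kHz, folds to fs − 32.7 kHz = 1.2 kHz.
Distinct values: {1.2 kHz, 9.5 kHz, 9.6 kHz}.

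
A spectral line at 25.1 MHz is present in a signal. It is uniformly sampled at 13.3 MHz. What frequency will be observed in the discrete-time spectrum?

1.5 MHz

25.1 MHz mod fs = 11.8 MHz.
11.8 MHz > fs/2 = 6.65 MHz, folds to fs − 11.8 MHz = 1.5 MHz.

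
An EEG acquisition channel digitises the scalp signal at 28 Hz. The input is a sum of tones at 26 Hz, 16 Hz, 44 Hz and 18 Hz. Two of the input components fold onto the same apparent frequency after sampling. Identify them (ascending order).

fs/2 = 14 Hz.
26 Hz > fs/2 = 14 Hz, folds to fs − 26 Hz = 2 Hz.
16 Hz > fs/2 = 14 Hz, folds to fs − 16 Hz = 12 Hz.
44 Hz mod fs = 16 Hz.
16 Hz > fs/2 = 14 Hz, folds to fs − 16 Hz = 12 Hz.
18 Hz > fs/2 = 14 Hz, folds to fs − 18 Hz = 10 Hz.
16 Hz and 44 Hz both map to 12 Hz.

16 Hz, 44 Hz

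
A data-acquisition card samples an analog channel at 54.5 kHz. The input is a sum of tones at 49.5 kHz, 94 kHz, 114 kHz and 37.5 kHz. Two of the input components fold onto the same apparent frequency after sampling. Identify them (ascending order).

49.5 kHz, 114 kHz

fs/2 = 27.25 kHz.
49.5 kHz > fs/2 = 27.25 kHz, folds to fs − 49.5 kHz = 5 kHz.
94 kHz mod fs = 39.5 kHz.
39.5 kHz > fs/2 = 27.25 kHz, folds to fs − 39.5 kHz = 15 kHz.
114 kHz mod fs = 5 kHz.
5 kHz ≤ fs/2 = 27.25 kHz, appears at 5 kHz.
37.5 kHz > fs/2 = 27.25 kHz, folds to fs − 37.5 kHz = 17 kHz.
49.5 kHz and 114 kHz both map to 5 kHz.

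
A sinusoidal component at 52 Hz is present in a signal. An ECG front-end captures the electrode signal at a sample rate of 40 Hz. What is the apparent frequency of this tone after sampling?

52 Hz mod fs = 12 Hz.
12 Hz ≤ fs/2 = 20 Hz, appears at 12 Hz.

12 Hz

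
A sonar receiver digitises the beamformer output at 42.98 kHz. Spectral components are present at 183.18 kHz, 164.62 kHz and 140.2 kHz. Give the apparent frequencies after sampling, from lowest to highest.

fs/2 = 21.49 kHz.
183.18 kHz mod fs = 11.26 kHz.
11.26 kHz ≤ fs/2 = 21.49 kHz, appears at 11.26 kHz.
164.62 kHz mod fs = 35.68 kHz.
35.68 kHz > fs/2 = 21.49 kHz, folds to fs − 35.68 kHz = 7.3 kHz.
140.2 kHz mod fs = 11.26 kHz.
11.26 kHz ≤ fs/2 = 21.49 kHz, appears at 11.26 kHz.
Distinct values: {7.3 kHz, 11.26 kHz}.

7.3 kHz, 11.26 kHz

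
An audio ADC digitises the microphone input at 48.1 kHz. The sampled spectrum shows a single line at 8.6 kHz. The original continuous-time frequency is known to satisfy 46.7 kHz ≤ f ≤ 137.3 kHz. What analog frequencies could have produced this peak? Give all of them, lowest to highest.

Frequencies that alias to 8.6 kHz are k·fs ± 8.6 kHz for integer k ≥ 0.
k=0: 8.6 kHz.
k=1: 39.5 kHz, 56.7 kHz.
k=2: 87.6 kHz, 104.8 kHz.
k=3: 135.7 kHz, 152.9 kHz.
k=4: 183.8 kHz, 201 kHz.
Within [46.7 kHz, 137.3 kHz]: 56.7 kHz, 87.6 kHz, 104.8 kHz, 135.7 kHz.

56.7 kHz, 87.6 kHz, 104.8 kHz, 135.7 kHz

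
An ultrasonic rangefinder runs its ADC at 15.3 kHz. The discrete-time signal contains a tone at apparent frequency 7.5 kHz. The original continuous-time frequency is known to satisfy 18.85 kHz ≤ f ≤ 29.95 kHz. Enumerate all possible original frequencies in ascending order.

Frequencies that alias to 7.5 kHz are k·fs ± 7.5 kHz for integer k ≥ 0.
k=0: 7.5 kHz.
k=1: 7.8 kHz, 22.8 kHz.
k=2: 23.1 kHz, 38.1 kHz.
k=3: 38.4 kHz, 53.4 kHz.
Within [18.85 kHz, 29.95 kHz]: 22.8 kHz, 23.1 kHz.

22.8 kHz, 23.1 kHz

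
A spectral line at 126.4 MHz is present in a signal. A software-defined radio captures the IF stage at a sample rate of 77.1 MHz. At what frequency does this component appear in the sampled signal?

27.8 MHz

126.4 MHz mod fs = 49.3 MHz.
49.3 MHz > fs/2 = 38.55 MHz, folds to fs − 49.3 MHz = 27.8 MHz.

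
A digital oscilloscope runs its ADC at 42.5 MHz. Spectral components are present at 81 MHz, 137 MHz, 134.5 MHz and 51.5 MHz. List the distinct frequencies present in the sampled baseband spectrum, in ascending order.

fs/2 = 21.25 MHz.
81 MHz mod fs = 38.5 MHz.
38.5 MHz > fs/2 = 21.25 MHz, folds to fs − 38.5 MHz = 4 MHz.
137 MHz mod fs = 9.5 MHz.
9.5 MHz ≤ fs/2 = 21.25 MHz, appears at 9.5 MHz.
134.5 MHz mod fs = 7 MHz.
7 MHz ≤ fs/2 = 21.25 MHz, appears at 7 MHz.
51.5 MHz mod fs = 9 MHz.
9 MHz ≤ fs/2 = 21.25 MHz, appears at 9 MHz.
Distinct values: {4 MHz, 7 MHz, 9 MHz, 9.5 MHz}.

4 MHz, 7 MHz, 9 MHz, 9.5 MHz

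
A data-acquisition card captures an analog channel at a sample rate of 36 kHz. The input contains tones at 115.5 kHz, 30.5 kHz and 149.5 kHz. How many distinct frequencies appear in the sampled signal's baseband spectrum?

2

fs/2 = 18 kHz.
115.5 kHz mod fs = 7.5 kHz.
7.5 kHz ≤ fs/2 = 18 kHz, appears at 7.5 kHz.
30.5 kHz > fs/2 = 18 kHz, folds to fs − 30.5 kHz = 5.5 kHz.
149.5 kHz mod fs = 5.5 kHz.
5.5 kHz ≤ fs/2 = 18 kHz, appears at 5.5 kHz.
Distinct values: {5.5 kHz, 7.5 kHz} → 2.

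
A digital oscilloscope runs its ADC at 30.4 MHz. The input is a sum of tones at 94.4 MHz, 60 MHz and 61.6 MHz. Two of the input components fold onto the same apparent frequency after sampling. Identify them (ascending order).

60 MHz, 61.6 MHz

fs/2 = 15.2 MHz.
94.4 MHz mod fs = 3.2 MHz.
3.2 MHz ≤ fs/2 = 15.2 MHz, appears at 3.2 MHz.
60 MHz mod fs = 29.6 MHz.
29.6 MHz > fs/2 = 15.2 MHz, folds to fs − 29.6 MHz = 0.8 MHz.
61.6 MHz mod fs = 0.8 MHz.
0.8 MHz ≤ fs/2 = 15.2 MHz, appears at 0.8 MHz.
60 MHz and 61.6 MHz both map to 0.8 MHz.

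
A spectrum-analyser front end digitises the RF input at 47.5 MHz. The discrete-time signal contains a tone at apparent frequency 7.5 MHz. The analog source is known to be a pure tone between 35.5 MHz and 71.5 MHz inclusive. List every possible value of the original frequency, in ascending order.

40 MHz, 55 MHz

Frequencies that alias to 7.5 MHz are k·fs ± 7.5 MHz for integer k ≥ 0.
k=0: 7.5 MHz.
k=1: 40 MHz, 55 MHz.
k=2: 87.5 MHz, 102.5 MHz.
Within [35.5 MHz, 71.5 MHz]: 40 MHz, 55 MHz.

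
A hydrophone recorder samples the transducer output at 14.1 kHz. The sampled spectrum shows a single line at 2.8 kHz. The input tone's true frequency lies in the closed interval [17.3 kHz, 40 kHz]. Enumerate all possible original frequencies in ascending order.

25.4 kHz, 31 kHz, 39.5 kHz

Frequencies that alias to 2.8 kHz are k·fs ± 2.8 kHz for integer k ≥ 0.
k=0: 2.8 kHz.
k=1: 11.3 kHz, 16.9 kHz.
k=2: 25.4 kHz, 31 kHz.
k=3: 39.5 kHz, 45.1 kHz.
k=4: 53.6 kHz, 59.2 kHz.
Within [17.3 kHz, 40 kHz]: 25.4 kHz, 31 kHz, 39.5 kHz.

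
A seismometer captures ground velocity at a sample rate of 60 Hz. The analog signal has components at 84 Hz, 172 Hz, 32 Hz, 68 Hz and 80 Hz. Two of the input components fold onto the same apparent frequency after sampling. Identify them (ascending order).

fs/2 = 30 Hz.
84 Hz mod fs = 24 Hz.
24 Hz ≤ fs/2 = 30 Hz, appears at 24 Hz.
172 Hz mod fs = 52 Hz.
52 Hz > fs/2 = 30 Hz, folds to fs − 52 Hz = 8 Hz.
32 Hz > fs/2 = 30 Hz, folds to fs − 32 Hz = 28 Hz.
68 Hz mod fs = 8 Hz.
8 Hz ≤ fs/2 = 30 Hz, appears at 8 Hz.
80 Hz mod fs = 20 Hz.
20 Hz ≤ fs/2 = 30 Hz, appears at 20 Hz.
68 Hz and 172 Hz both map to 8 Hz.

68 Hz, 172 Hz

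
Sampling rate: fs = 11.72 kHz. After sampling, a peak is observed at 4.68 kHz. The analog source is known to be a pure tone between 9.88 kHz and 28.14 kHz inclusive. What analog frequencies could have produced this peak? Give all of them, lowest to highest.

Frequencies that alias to 4.68 kHz are k·fs ± 4.68 kHz for integer k ≥ 0.
k=0: 4.68 kHz.
k=1: 7.04 kHz, 16.4 kHz.
k=2: 18.76 kHz, 28.12 kHz.
k=3: 30.48 kHz, 39.84 kHz.
Within [9.88 kHz, 28.14 kHz]: 16.4 kHz, 18.76 kHz, 28.12 kHz.

16.4 kHz, 18.76 kHz, 28.12 kHz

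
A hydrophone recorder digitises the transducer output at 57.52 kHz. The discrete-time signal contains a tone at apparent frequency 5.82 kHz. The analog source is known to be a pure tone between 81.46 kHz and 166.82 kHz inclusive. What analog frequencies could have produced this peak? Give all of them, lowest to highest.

109.22 kHz, 120.86 kHz, 166.74 kHz

Frequencies that alias to 5.82 kHz are k·fs ± 5.82 kHz for integer k ≥ 0.
k=0: 5.82 kHz.
k=1: 51.7 kHz, 63.34 kHz.
k=2: 109.22 kHz, 120.86 kHz.
k=3: 166.74 kHz, 178.38 kHz.
k=4: 224.26 kHz, 235.9 kHz.
Within [81.46 kHz, 166.82 kHz]: 109.22 kHz, 120.86 kHz, 166.74 kHz.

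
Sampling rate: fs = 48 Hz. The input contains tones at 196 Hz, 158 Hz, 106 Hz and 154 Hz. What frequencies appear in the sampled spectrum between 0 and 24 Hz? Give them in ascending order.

fs/2 = 24 Hz.
196 Hz mod fs = 4 Hz.
4 Hz ≤ fs/2 = 24 Hz, appears at 4 Hz.
158 Hz mod fs = 14 Hz.
14 Hz ≤ fs/2 = 24 Hz, appears at 14 Hz.
106 Hz mod fs = 10 Hz.
10 Hz ≤ fs/2 = 24 Hz, appears at 10 Hz.
154 Hz mod fs = 10 Hz.
10 Hz ≤ fs/2 = 24 Hz, appears at 10 Hz.
Distinct values: {4 Hz, 10 Hz, 14 Hz}.

4 Hz, 10 Hz, 14 Hz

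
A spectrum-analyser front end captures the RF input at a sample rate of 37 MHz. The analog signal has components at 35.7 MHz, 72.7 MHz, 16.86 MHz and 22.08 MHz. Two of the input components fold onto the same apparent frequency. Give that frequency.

1.3 MHz

fs/2 = 18.5 MHz.
35.7 MHz > fs/2 = 18.5 MHz, folds to fs − 35.7 MHz = 1.3 MHz.
72.7 MHz mod fs = 35.7 MHz.
35.7 MHz > fs/2 = 18.5 MHz, folds to fs − 35.7 MHz = 1.3 MHz.
16.86 MHz ≤ fs/2 = 18.5 MHz, passes unchanged.
22.08 MHz > fs/2 = 18.5 MHz, folds to fs − 22.08 MHz = 14.92 MHz.
35.7 MHz and 72.7 MHz both map to 1.3 MHz.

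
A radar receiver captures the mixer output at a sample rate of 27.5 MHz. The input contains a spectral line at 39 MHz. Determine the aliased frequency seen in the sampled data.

39 MHz mod fs = 11.5 MHz.
11.5 MHz ≤ fs/2 = 13.75 MHz, appears at 11.5 MHz.

11.5 MHz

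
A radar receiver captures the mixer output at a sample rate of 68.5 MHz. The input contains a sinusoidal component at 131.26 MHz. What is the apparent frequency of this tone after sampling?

131.26 MHz mod fs = 62.76 MHz.
62.76 MHz > fs/2 = 34.25 MHz, folds to fs − 62.76 MHz = 5.74 MHz.

5.74 MHz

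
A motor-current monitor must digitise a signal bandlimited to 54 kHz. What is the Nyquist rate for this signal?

108 kHz

Nyquist rate = 2 × 54 kHz = 108 kHz.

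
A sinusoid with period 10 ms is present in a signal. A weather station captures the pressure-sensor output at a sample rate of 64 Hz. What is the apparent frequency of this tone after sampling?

T = 10 ms → f = 1/T = 100 Hz.
100 Hz mod fs = 36 Hz.
36 Hz > fs/2 = 32 Hz, folds to fs − 36 Hz = 28 Hz.

28 Hz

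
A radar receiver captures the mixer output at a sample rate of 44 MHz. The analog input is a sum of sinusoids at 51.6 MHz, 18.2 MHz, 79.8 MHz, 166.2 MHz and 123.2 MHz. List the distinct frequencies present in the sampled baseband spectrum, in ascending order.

7.6 MHz, 8.2 MHz, 8.8 MHz, 9.8 MHz, 18.2 MHz

fs/2 = 22 MHz.
51.6 MHz mod fs = 7.6 MHz.
7.6 MHz ≤ fs/2 = 22 MHz, appears at 7.6 MHz.
18.2 MHz ≤ fs/2 = 22 MHz, passes unchanged.
79.8 MHz mod fs = 35.8 MHz.
35.8 MHz > fs/2 = 22 MHz, folds to fs − 35.8 MHz = 8.2 MHz.
166.2 MHz mod fs = 34.2 MHz.
34.2 MHz > fs/2 = 22 MHz, folds to fs − 34.2 MHz = 9.8 MHz.
123.2 MHz mod fs = 35.2 MHz.
35.2 MHz > fs/2 = 22 MHz, folds to fs − 35.2 MHz = 8.8 MHz.
Distinct values: {7.6 MHz, 8.2 MHz, 8.8 MHz, 9.8 MHz, 18.2 MHz}.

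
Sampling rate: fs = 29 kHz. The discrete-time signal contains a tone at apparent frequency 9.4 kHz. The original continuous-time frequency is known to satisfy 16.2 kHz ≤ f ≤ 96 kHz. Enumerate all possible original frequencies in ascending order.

19.6 kHz, 38.4 kHz, 48.6 kHz, 67.4 kHz, 77.6 kHz

Frequencies that alias to 9.4 kHz are k·fs ± 9.4 kHz for integer k ≥ 0.
k=0: 9.4 kHz.
k=1: 19.6 kHz, 38.4 kHz.
k=2: 48.6 kHz, 67.4 kHz.
k=3: 77.6 kHz, 96.4 kHz.
k=4: 106.6 kHz, 125.4 kHz.
Within [16.2 kHz, 96 kHz]: 19.6 kHz, 38.4 kHz, 48.6 kHz, 67.4 kHz, 77.6 kHz.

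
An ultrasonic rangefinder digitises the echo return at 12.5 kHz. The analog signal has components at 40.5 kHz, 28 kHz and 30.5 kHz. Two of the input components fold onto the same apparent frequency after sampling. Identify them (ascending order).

28 kHz, 40.5 kHz

fs/2 = 6.25 kHz.
40.5 kHz mod fs = 3 kHz.
3 kHz ≤ fs/2 = 6.25 kHz, appears at 3 kHz.
28 kHz mod fs = 3 kHz.
3 kHz ≤ fs/2 = 6.25 kHz, appears at 3 kHz.
30.5 kHz mod fs = 5.5 kHz.
5.5 kHz ≤ fs/2 = 6.25 kHz, appears at 5.5 kHz.
28 kHz and 40.5 kHz both map to 3 kHz.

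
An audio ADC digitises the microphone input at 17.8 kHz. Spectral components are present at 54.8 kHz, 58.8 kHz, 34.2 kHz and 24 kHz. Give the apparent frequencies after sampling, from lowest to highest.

1.4 kHz, 5.4 kHz, 6.2 kHz

fs/2 = 8.9 kHz.
54.8 kHz mod fs = 1.4 kHz.
1.4 kHz ≤ fs/2 = 8.9 kHz, appears at 1.4 kHz.
58.8 kHz mod fs = 5.4 kHz.
5.4 kHz ≤ fs/2 = 8.9 kHz, appears at 5.4 kHz.
34.2 kHz mod fs = 16.4 kHz.
16.4 kHz > fs/2 = 8.9 kHz, folds to fs − 16.4 kHz = 1.4 kHz.
24 kHz mod fs = 6.2 kHz.
6.2 kHz ≤ fs/2 = 8.9 kHz, appears at 6.2 kHz.
Distinct values: {1.4 kHz, 5.4 kHz, 6.2 kHz}.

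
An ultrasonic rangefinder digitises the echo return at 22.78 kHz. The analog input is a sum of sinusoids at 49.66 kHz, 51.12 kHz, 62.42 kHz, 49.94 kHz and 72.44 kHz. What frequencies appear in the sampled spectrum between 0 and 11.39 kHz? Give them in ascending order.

4.1 kHz, 4.38 kHz, 5.56 kHz, 5.92 kHz

fs/2 = 11.39 kHz.
49.66 kHz mod fs = 4.1 kHz.
4.1 kHz ≤ fs/2 = 11.39 kHz, appears at 4.1 kHz.
51.12 kHz mod fs = 5.56 kHz.
5.56 kHz ≤ fs/2 = 11.39 kHz, appears at 5.56 kHz.
62.42 kHz mod fs = 16.86 kHz.
16.86 kHz > fs/2 = 11.39 kHz, folds to fs − 16.86 kHz = 5.92 kHz.
49.94 kHz mod fs = 4.38 kHz.
4.38 kHz ≤ fs/2 = 11.39 kHz, appears at 4.38 kHz.
72.44 kHz mod fs = 4.1 kHz.
4.1 kHz ≤ fs/2 = 11.39 kHz, appears at 4.1 kHz.
Distinct values: {4.1 kHz, 4.38 kHz, 5.56 kHz, 5.92 kHz}.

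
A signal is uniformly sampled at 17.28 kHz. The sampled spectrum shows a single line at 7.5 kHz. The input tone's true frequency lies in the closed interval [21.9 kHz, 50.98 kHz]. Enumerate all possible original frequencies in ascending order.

Frequencies that alias to 7.5 kHz are k·fs ± 7.5 kHz for integer k ≥ 0.
k=0: 7.5 kHz.
k=1: 9.78 kHz, 24.78 kHz.
k=2: 27.06 kHz, 42.06 kHz.
k=3: 44.34 kHz, 59.34 kHz.
k=4: 61.62 kHz, 76.62 kHz.
Within [21.9 kHz, 50.98 kHz]: 24.78 kHz, 27.06 kHz, 42.06 kHz, 44.34 kHz.

24.78 kHz, 27.06 kHz, 42.06 kHz, 44.34 kHz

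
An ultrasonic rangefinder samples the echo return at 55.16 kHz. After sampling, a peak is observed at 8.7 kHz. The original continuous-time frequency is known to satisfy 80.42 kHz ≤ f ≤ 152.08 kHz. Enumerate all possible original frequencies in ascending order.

101.62 kHz, 119.02 kHz

Frequencies that alias to 8.7 kHz are k·fs ± 8.7 kHz for integer k ≥ 0.
k=0: 8.7 kHz.
k=1: 46.46 kHz, 63.86 kHz.
k=2: 101.62 kHz, 119.02 kHz.
k=3: 156.78 kHz, 174.18 kHz.
Within [80.42 kHz, 152.08 kHz]: 101.62 kHz, 119.02 kHz.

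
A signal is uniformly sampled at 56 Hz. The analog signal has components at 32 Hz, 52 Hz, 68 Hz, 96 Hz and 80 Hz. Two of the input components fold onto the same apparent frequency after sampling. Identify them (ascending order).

fs/2 = 28 Hz.
32 Hz > fs/2 = 28 Hz, folds to fs − 32 Hz = 24 Hz.
52 Hz > fs/2 = 28 Hz, folds to fs − 52 Hz = 4 Hz.
68 Hz mod fs = 12 Hz.
12 Hz ≤ fs/2 = 28 Hz, appears at 12 Hz.
96 Hz mod fs = 40 Hz.
40 Hz > fs/2 = 28 Hz, folds to fs − 40 Hz = 16 Hz.
80 Hz mod fs = 24 Hz.
24 Hz ≤ fs/2 = 28 Hz, appears at 24 Hz.
32 Hz and 80 Hz both map to 24 Hz.

32 Hz, 80 Hz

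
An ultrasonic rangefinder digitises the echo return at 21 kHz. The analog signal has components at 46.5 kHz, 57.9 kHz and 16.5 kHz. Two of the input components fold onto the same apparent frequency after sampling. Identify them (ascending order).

fs/2 = 10.5 kHz.
46.5 kHz mod fs = 4.5 kHz.
4.5 kHz ≤ fs/2 = 10.5 kHz, appears at 4.5 kHz.
57.9 kHz mod fs = 15.9 kHz.
15.9 kHz > fs/2 = 10.5 kHz, folds to fs − 15.9 kHz = 5.1 kHz.
16.5 kHz > fs/2 = 10.5 kHz, folds to fs − 16.5 kHz = 4.5 kHz.
16.5 kHz and 46.5 kHz both map to 4.5 kHz.

16.5 kHz, 46.5 kHz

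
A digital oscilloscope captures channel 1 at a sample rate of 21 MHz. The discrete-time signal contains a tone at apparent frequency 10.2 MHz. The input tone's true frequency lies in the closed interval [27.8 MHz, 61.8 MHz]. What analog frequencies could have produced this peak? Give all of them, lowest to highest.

31.2 MHz, 31.8 MHz, 52.2 MHz, 52.8 MHz

Frequencies that alias to 10.2 MHz are k·fs ± 10.2 MHz for integer k ≥ 0.
k=0: 10.2 MHz.
k=1: 10.8 MHz, 31.2 MHz.
k=2: 31.8 MHz, 52.2 MHz.
k=3: 52.8 MHz, 73.2 MHz.
k=4: 73.8 MHz, 94.2 MHz.
Within [27.8 MHz, 61.8 MHz]: 31.2 MHz, 31.8 MHz, 52.2 MHz, 52.8 MHz.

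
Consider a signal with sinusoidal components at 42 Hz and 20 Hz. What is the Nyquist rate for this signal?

84 Hz

Highest-frequency component: 42 Hz.
Nyquist rate = 2 × 42 Hz = 84 Hz.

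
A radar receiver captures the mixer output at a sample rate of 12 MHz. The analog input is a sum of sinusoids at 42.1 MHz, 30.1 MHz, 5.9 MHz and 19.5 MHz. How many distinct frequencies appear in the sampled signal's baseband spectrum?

2

fs/2 = 6 MHz.
42.1 MHz mod fs = 6.1 MHz.
6.1 MHz > fs/2 = 6 MHz, folds to fs − 6.1 MHz = 5.9 MHz.
30.1 MHz mod fs = 6.1 MHz.
6.1 MHz > fs/2 = 6 MHz, folds to fs − 6.1 MHz = 5.9 MHz.
5.9 MHz ≤ fs/2 = 6 MHz, passes unchanged.
19.5 MHz mod fs = 7.5 MHz.
7.5 MHz > fs/2 = 6 MHz, folds to fs − 7.5 MHz = 4.5 MHz.
Distinct values: {4.5 MHz, 5.9 MHz} → 2.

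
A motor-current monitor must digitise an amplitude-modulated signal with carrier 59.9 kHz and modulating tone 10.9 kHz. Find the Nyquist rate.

AM sidebands sit at fc ± fm = 49 kHz and 70.8 kHz.
Highest-frequency component: 70.8 kHz.
Nyquist rate = 2 × 70.8 kHz = 141.6 kHz.

141.6 kHz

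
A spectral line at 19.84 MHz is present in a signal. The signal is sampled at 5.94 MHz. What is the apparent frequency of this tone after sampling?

19.84 MHz mod fs = 2.02 MHz.
2.02 MHz ≤ fs/2 = 2.97 MHz, appears at 2.02 MHz.

2.02 MHz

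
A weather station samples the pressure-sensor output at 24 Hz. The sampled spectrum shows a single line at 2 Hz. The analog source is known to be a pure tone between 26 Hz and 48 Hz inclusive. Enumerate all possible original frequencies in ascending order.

26 Hz, 46 Hz

Frequencies that alias to 2 Hz are k·fs ± 2 Hz for integer k ≥ 0.
k=0: 2 Hz.
k=1: 22 Hz, 26 Hz.
k=2: 46 Hz, 50 Hz.
k=3: 70 Hz, 74 Hz.
Within [26 Hz, 48 Hz]: 26 Hz, 46 Hz.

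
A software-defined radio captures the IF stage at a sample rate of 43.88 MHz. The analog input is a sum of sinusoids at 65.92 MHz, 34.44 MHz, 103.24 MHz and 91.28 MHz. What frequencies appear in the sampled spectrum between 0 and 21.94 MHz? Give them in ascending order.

3.52 MHz, 9.44 MHz, 15.48 MHz, 21.84 MHz

fs/2 = 21.94 MHz.
65.92 MHz mod fs = 22.04 MHz.
22.04 MHz > fs/2 = 21.94 MHz, folds to fs − 22.04 MHz = 21.84 MHz.
34.44 MHz > fs/2 = 21.94 MHz, folds to fs − 34.44 MHz = 9.44 MHz.
103.24 MHz mod fs = 15.48 MHz.
15.48 MHz ≤ fs/2 = 21.94 MHz, appears at 15.48 MHz.
91.28 MHz mod fs = 3.52 MHz.
3.52 MHz ≤ fs/2 = 21.94 MHz, appears at 3.52 MHz.
Distinct values: {3.52 MHz, 9.44 MHz, 15.48 MHz, 21.84 MHz}.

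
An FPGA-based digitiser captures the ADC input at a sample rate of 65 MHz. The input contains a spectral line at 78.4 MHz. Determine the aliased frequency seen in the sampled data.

78.4 MHz mod fs = 13.4 MHz.
13.4 MHz ≤ fs/2 = 32.5 MHz, appears at 13.4 MHz.

13.4 MHz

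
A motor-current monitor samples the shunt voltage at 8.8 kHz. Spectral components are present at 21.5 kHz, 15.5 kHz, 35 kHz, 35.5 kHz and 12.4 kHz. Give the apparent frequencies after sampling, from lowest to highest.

fs/2 = 4.4 kHz.
21.5 kHz mod fs = 3.9 kHz.
3.9 kHz ≤ fs/2 = 4.4 kHz, appears at 3.9 kHz.
15.5 kHz mod fs = 6.7 kHz.
6.7 kHz > fs/2 = 4.4 kHz, folds to fs − 6.7 kHz = 2.1 kHz.
35 kHz mod fs = 8.6 kHz.
8.6 kHz > fs/2 = 4.4 kHz, folds to fs − 8.6 kHz = 0.2 kHz.
35.5 kHz mod fs = 0.3 kHz.
0.3 kHz ≤ fs/2 = 4.4 kHz, appears at 0.3 kHz.
12.4 kHz mod fs = 3.6 kHz.
3.6 kHz ≤ fs/2 = 4.4 kHz, appears at 3.6 kHz.
Distinct values: {0.2 kHz, 0.3 kHz, 2.1 kHz, 3.6 kHz, 3.9 kHz}.

0.2 kHz, 0.3 kHz, 2.1 kHz, 3.6 kHz, 3.9 kHz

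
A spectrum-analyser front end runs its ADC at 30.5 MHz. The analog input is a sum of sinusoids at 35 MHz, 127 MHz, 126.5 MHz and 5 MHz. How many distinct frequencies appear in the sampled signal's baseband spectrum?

fs/2 = 15.25 MHz.
35 MHz mod fs = 4.5 MHz.
4.5 MHz ≤ fs/2 = 15.25 MHz, appears at 4.5 MHz.
127 MHz mod fs = 5 MHz.
5 MHz ≤ fs/2 = 15.25 MHz, appears at 5 MHz.
126.5 MHz mod fs = 4.5 MHz.
4.5 MHz ≤ fs/2 = 15.25 MHz, appears at 4.5 MHz.
5 MHz ≤ fs/2 = 15.25 MHz, passes unchanged.
Distinct values: {4.5 MHz, 5 MHz} → 2.

2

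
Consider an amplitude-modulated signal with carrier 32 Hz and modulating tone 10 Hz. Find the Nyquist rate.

AM sidebands sit at fc ± fm = 22 Hz and 42 Hz.
Highest-frequency component: 42 Hz.
Nyquist rate = 2 × 42 Hz = 84 Hz.

84 Hz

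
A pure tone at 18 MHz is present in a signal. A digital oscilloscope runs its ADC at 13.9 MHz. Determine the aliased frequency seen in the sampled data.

4.1 MHz

18 MHz mod fs = 4.1 MHz.
4.1 MHz ≤ fs/2 = 6.95 MHz, appears at 4.1 MHz.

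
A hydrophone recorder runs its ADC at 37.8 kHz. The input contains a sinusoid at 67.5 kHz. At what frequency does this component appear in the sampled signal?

67.5 kHz mod fs = 29.7 kHz.
29.7 kHz > fs/2 = 18.9 kHz, folds to fs − 29.7 kHz = 8.1 kHz.

8.1 kHz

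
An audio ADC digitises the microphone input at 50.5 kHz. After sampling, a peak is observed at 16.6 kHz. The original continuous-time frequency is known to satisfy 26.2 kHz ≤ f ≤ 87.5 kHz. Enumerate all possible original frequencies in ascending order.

Frequencies that alias to 16.6 kHz are k·fs ± 16.6 kHz for integer k ≥ 0.
k=0: 16.6 kHz.
k=1: 33.9 kHz, 67.1 kHz.
k=2: 84.4 kHz, 117.6 kHz.
k=3: 134.9 kHz, 168.1 kHz.
Within [26.2 kHz, 87.5 kHz]: 33.9 kHz, 67.1 kHz, 84.4 kHz.

33.9 kHz, 67.1 kHz, 84.4 kHz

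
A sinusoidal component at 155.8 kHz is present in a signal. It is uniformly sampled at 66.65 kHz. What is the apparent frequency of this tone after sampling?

155.8 kHz mod fs = 22.5 kHz.
22.5 kHz ≤ fs/2 = 33.325 kHz, appears at 22.5 kHz.

22.5 kHz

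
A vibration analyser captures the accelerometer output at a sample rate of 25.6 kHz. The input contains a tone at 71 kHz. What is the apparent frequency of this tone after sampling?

71 kHz mod fs = 19.8 kHz.
19.8 kHz > fs/2 = 12.8 kHz, folds to fs − 19.8 kHz = 5.8 kHz.

5.8 kHz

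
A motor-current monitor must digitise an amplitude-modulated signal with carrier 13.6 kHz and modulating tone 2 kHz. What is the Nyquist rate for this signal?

31.2 kHz

AM sidebands sit at fc ± fm = 11.6 kHz and 15.6 kHz.
Highest-frequency component: 15.6 kHz.
Nyquist rate = 2 × 15.6 kHz = 31.2 kHz.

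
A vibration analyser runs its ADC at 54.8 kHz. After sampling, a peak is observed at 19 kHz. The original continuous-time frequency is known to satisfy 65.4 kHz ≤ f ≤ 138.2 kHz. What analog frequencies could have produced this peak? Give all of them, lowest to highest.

Frequencies that alias to 19 kHz are k·fs ± 19 kHz for integer k ≥ 0.
k=0: 19 kHz.
k=1: 35.8 kHz, 73.8 kHz.
k=2: 90.6 kHz, 128.6 kHz.
k=3: 145.4 kHz, 183.4 kHz.
Within [65.4 kHz, 138.2 kHz]: 73.8 kHz, 90.6 kHz, 128.6 kHz.

73.8 kHz, 90.6 kHz, 128.6 kHz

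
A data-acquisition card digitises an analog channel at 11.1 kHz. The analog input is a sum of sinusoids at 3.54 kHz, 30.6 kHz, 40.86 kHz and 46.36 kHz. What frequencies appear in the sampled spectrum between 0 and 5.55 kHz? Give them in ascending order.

1.96 kHz, 2.7 kHz, 3.54 kHz

fs/2 = 5.55 kHz.
3.54 kHz ≤ fs/2 = 5.55 kHz, passes unchanged.
30.6 kHz mod fs = 8.4 kHz.
8.4 kHz > fs/2 = 5.55 kHz, folds to fs − 8.4 kHz = 2.7 kHz.
40.86 kHz mod fs = 7.56 kHz.
7.56 kHz > fs/2 = 5.55 kHz, folds to fs − 7.56 kHz = 3.54 kHz.
46.36 kHz mod fs = 1.96 kHz.
1.96 kHz ≤ fs/2 = 5.55 kHz, appears at 1.96 kHz.
Distinct values: {1.96 kHz, 2.7 kHz, 3.54 kHz}.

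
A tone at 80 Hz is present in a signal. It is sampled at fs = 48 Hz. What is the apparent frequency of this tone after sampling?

16 Hz

80 Hz mod fs = 32 Hz.
32 Hz > fs/2 = 24 Hz, folds to fs − 32 Hz = 16 Hz.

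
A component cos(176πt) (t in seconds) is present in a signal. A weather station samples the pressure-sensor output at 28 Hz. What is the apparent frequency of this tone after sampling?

ω = 176π rad/s → f = ω/(2π) = 88 Hz.
88 Hz mod fs = 4 Hz.
4 Hz ≤ fs/2 = 14 Hz, appears at 4 Hz.

4 Hz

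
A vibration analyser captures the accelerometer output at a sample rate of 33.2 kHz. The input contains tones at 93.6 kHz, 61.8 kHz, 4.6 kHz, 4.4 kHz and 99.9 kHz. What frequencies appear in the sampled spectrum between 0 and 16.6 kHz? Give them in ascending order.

fs/2 = 16.6 kHz.
93.6 kHz mod fs = 27.2 kHz.
27.2 kHz > fs/2 = 16.6 kHz, folds to fs − 27.2 kHz = 6 kHz.
61.8 kHz mod fs = 28.6 kHz.
28.6 kHz > fs/2 = 16.6 kHz, folds to fs − 28.6 kHz = 4.6 kHz.
4.6 kHz ≤ fs/2 = 16.6 kHz, passes unchanged.
4.4 kHz ≤ fs/2 = 16.6 kHz, passes unchanged.
99.9 kHz mod fs = 0.3 kHz.
0.3 kHz ≤ fs/2 = 16.6 kHz, appears at 0.3 kHz.
Distinct values: {0.3 kHz, 4.4 kHz, 4.6 kHz, 6 kHz}.

0.3 kHz, 4.4 kHz, 4.6 kHz, 6 kHz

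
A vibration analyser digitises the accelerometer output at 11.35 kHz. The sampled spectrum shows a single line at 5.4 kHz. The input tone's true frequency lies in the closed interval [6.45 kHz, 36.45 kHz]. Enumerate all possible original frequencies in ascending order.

Frequencies that alias to 5.4 kHz are k·fs ± 5.4 kHz for integer k ≥ 0.
k=0: 5.4 kHz.
k=1: 5.95 kHz, 16.75 kHz.
k=2: 17.3 kHz, 28.1 kHz.
k=3: 28.65 kHz, 39.45 kHz.
k=4: 40 kHz, 50.8 kHz.
Within [6.45 kHz, 36.45 kHz]: 16.75 kHz, 17.3 kHz, 28.1 kHz, 28.65 kHz.

16.75 kHz, 17.3 kHz, 28.1 kHz, 28.65 kHz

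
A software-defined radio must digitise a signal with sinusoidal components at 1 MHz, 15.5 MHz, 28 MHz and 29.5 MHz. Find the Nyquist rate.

Highest-frequency component: 29.5 MHz.
Nyquist rate = 2 × 29.5 MHz = 59 MHz.

59 MHz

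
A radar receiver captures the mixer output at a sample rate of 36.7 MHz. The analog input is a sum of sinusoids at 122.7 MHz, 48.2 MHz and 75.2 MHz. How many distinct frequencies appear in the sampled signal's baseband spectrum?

3

fs/2 = 18.35 MHz.
122.7 MHz mod fs = 12.6 MHz.
12.6 MHz ≤ fs/2 = 18.35 MHz, appears at 12.6 MHz.
48.2 MHz mod fs = 11.5 MHz.
11.5 MHz ≤ fs/2 = 18.35 MHz, appears at 11.5 MHz.
75.2 MHz mod fs = 1.8 MHz.
1.8 MHz ≤ fs/2 = 18.35 MHz, appears at 1.8 MHz.
Distinct values: {1.8 MHz, 11.5 MHz, 12.6 MHz} → 3.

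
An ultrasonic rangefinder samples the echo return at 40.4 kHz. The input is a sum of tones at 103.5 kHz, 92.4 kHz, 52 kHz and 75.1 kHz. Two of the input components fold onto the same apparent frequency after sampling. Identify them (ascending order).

52 kHz, 92.4 kHz

fs/2 = 20.2 kHz.
103.5 kHz mod fs = 22.7 kHz.
22.7 kHz > fs/2 = 20.2 kHz, folds to fs − 22.7 kHz = 17.7 kHz.
92.4 kHz mod fs = 11.6 kHz.
11.6 kHz ≤ fs/2 = 20.2 kHz, appears at 11.6 kHz.
52 kHz mod fs = 11.6 kHz.
11.6 kHz ≤ fs/2 = 20.2 kHz, appears at 11.6 kHz.
75.1 kHz mod fs = 34.7 kHz.
34.7 kHz > fs/2 = 20.2 kHz, folds to fs − 34.7 kHz = 5.7 kHz.
52 kHz and 92.4 kHz both map to 11.6 kHz.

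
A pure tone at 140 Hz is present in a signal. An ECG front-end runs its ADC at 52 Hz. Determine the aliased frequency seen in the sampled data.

16 Hz

140 Hz mod fs = 36 Hz.
36 Hz > fs/2 = 26 Hz, folds to fs − 36 Hz = 16 Hz.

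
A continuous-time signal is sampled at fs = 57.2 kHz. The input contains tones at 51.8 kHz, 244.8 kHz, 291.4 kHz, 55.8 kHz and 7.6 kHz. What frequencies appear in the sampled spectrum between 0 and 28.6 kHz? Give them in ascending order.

fs/2 = 28.6 kHz.
51.8 kHz > fs/2 = 28.6 kHz, folds to fs − 51.8 kHz = 5.4 kHz.
244.8 kHz mod fs = 16 kHz.
16 kHz ≤ fs/2 = 28.6 kHz, appears at 16 kHz.
291.4 kHz mod fs = 5.4 kHz.
5.4 kHz ≤ fs/2 = 28.6 kHz, appears at 5.4 kHz.
55.8 kHz > fs/2 = 28.6 kHz, folds to fs − 55.8 kHz = 1.4 kHz.
7.6 kHz ≤ fs/2 = 28.6 kHz, passes unchanged.
Distinct values: {1.4 kHz, 5.4 kHz, 7.6 kHz, 16 kHz}.

1.4 kHz, 5.4 kHz, 7.6 kHz, 16 kHz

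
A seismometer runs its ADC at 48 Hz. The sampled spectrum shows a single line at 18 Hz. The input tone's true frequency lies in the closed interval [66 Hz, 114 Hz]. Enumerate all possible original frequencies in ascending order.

66 Hz, 78 Hz, 114 Hz

Frequencies that alias to 18 Hz are k·fs ± 18 Hz for integer k ≥ 0.
k=0: 18 Hz.
k=1: 30 Hz, 66 Hz.
k=2: 78 Hz, 114 Hz.
k=3: 126 Hz, 162 Hz.
Within [66 Hz, 114 Hz]: 66 Hz, 78 Hz, 114 Hz.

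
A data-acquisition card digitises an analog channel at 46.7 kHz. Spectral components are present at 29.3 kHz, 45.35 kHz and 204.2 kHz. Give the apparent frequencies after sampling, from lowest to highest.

1.35 kHz, 17.4 kHz

fs/2 = 23.35 kHz.
29.3 kHz > fs/2 = 23.35 kHz, folds to fs − 29.3 kHz = 17.4 kHz.
45.35 kHz > fs/2 = 23.35 kHz, folds to fs − 45.35 kHz = 1.35 kHz.
204.2 kHz mod fs = 17.4 kHz.
17.4 kHz ≤ fs/2 = 23.35 kHz, appears at 17.4 kHz.
Distinct values: {1.35 kHz, 17.4 kHz}.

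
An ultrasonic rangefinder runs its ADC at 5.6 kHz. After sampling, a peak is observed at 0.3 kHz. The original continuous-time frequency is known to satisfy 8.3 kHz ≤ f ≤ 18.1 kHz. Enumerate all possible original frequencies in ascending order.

Frequencies that alias to 0.3 kHz are k·fs ± 0.3 kHz for integer k ≥ 0.
k=0: 0.3 kHz.
k=1: 5.3 kHz, 5.9 kHz.
k=2: 10.9 kHz, 11.5 kHz.
k=3: 16.5 kHz, 17.1 kHz.
k=4: 22.1 kHz, 22.7 kHz.
Within [8.3 kHz, 18.1 kHz]: 10.9 kHz, 11.5 kHz, 16.5 kHz, 17.1 kHz.

10.9 kHz, 11.5 kHz, 16.5 kHz, 17.1 kHz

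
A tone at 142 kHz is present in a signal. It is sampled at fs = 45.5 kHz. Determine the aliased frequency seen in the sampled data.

5.5 kHz

142 kHz mod fs = 5.5 kHz.
5.5 kHz ≤ fs/2 = 22.75 kHz, appears at 5.5 kHz.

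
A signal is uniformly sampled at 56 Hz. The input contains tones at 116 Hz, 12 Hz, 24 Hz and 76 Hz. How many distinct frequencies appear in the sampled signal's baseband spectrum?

fs/2 = 28 Hz.
116 Hz mod fs = 4 Hz.
4 Hz ≤ fs/2 = 28 Hz, appears at 4 Hz.
12 Hz ≤ fs/2 = 28 Hz, passes unchanged.
24 Hz ≤ fs/2 = 28 Hz, passes unchanged.
76 Hz mod fs = 20 Hz.
20 Hz ≤ fs/2 = 28 Hz, appears at 20 Hz.
Distinct values: {4 Hz, 12 Hz, 20 Hz, 24 Hz} → 4.

4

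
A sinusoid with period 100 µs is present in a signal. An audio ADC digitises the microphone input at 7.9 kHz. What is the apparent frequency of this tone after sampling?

T = 100 µs → f = 1/T = 10 kHz.
10 kHz mod fs = 2.1 kHz.
2.1 kHz ≤ fs/2 = 3.95 kHz, appears at 2.1 kHz.

2.1 kHz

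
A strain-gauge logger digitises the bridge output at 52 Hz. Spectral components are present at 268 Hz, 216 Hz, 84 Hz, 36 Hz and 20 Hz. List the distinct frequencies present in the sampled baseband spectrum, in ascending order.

fs/2 = 26 Hz.
268 Hz mod fs = 8 Hz.
8 Hz ≤ fs/2 = 26 Hz, appears at 8 Hz.
216 Hz mod fs = 8 Hz.
8 Hz ≤ fs/2 = 26 Hz, appears at 8 Hz.
84 Hz mod fs = 32 Hz.
32 Hz > fs/2 = 26 Hz, folds to fs − 32 Hz = 20 Hz.
36 Hz > fs/2 = 26 Hz, folds to fs − 36 Hz = 16 Hz.
20 Hz ≤ fs/2 = 26 Hz, passes unchanged.
Distinct values: {8 Hz, 16 Hz, 20 Hz}.

8 Hz, 16 Hz, 20 Hz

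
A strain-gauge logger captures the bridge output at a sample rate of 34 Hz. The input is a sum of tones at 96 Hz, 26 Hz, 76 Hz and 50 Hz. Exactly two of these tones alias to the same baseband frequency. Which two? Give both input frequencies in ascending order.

26 Hz, 76 Hz

fs/2 = 17 Hz.
96 Hz mod fs = 28 Hz.
28 Hz > fs/2 = 17 Hz, folds to fs − 28 Hz = 6 Hz.
26 Hz > fs/2 = 17 Hz, folds to fs − 26 Hz = 8 Hz.
76 Hz mod fs = 8 Hz.
8 Hz ≤ fs/2 = 17 Hz, appears at 8 Hz.
50 Hz mod fs = 16 Hz.
16 Hz ≤ fs/2 = 17 Hz, appears at 16 Hz.
26 Hz and 76 Hz both map to 8 Hz.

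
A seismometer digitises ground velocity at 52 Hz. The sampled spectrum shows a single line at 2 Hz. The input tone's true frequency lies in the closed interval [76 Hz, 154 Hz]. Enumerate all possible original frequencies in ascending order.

102 Hz, 106 Hz, 154 Hz

Frequencies that alias to 2 Hz are k·fs ± 2 Hz for integer k ≥ 0.
k=0: 2 Hz.
k=1: 50 Hz, 54 Hz.
k=2: 102 Hz, 106 Hz.
k=3: 154 Hz, 158 Hz.
k=4: 206 Hz, 210 Hz.
Within [76 Hz, 154 Hz]: 102 Hz, 106 Hz, 154 Hz.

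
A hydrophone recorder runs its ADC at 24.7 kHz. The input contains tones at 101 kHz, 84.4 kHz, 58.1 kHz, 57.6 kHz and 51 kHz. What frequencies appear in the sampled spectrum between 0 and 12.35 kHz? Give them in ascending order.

1.6 kHz, 2.2 kHz, 8.2 kHz, 8.7 kHz, 10.3 kHz

fs/2 = 12.35 kHz.
101 kHz mod fs = 2.2 kHz.
2.2 kHz ≤ fs/2 = 12.35 kHz, appears at 2.2 kHz.
84.4 kHz mod fs = 10.3 kHz.
10.3 kHz ≤ fs/2 = 12.35 kHz, appears at 10.3 kHz.
58.1 kHz mod fs = 8.7 kHz.
8.7 kHz ≤ fs/2 = 12.35 kHz, appears at 8.7 kHz.
57.6 kHz mod fs = 8.2 kHz.
8.2 kHz ≤ fs/2 = 12.35 kHz, appears at 8.2 kHz.
51 kHz mod fs = 1.6 kHz.
1.6 kHz ≤ fs/2 = 12.35 kHz, appears at 1.6 kHz.
Distinct values: {1.6 kHz, 2.2 kHz, 8.2 kHz, 8.7 kHz, 10.3 kHz}.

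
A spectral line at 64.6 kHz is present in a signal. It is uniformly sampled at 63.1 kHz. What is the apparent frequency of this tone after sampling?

64.6 kHz mod fs = 1.5 kHz.
1.5 kHz ≤ fs/2 = 31.55 kHz, appears at 1.5 kHz.

1.5 kHz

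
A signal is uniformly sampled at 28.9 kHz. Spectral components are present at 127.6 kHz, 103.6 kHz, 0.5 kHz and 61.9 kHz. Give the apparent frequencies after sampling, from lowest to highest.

fs/2 = 14.45 kHz.
127.6 kHz mod fs = 12 kHz.
12 kHz ≤ fs/2 = 14.45 kHz, appears at 12 kHz.
103.6 kHz mod fs = 16.9 kHz.
16.9 kHz > fs/2 = 14.45 kHz, folds to fs − 16.9 kHz = 12 kHz.
0.5 kHz ≤ fs/2 = 14.45 kHz, passes unchanged.
61.9 kHz mod fs = 4.1 kHz.
4.1 kHz ≤ fs/2 = 14.45 kHz, appears at 4.1 kHz.
Distinct values: {0.5 kHz, 4.1 kHz, 12 kHz}.

0.5 kHz, 4.1 kHz, 12 kHz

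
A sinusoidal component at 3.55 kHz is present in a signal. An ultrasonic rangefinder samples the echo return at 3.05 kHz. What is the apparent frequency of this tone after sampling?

0.5 kHz

3.55 kHz mod fs = 0.5 kHz.
0.5 kHz ≤ fs/2 = 1.525 kHz, appears at 0.5 kHz.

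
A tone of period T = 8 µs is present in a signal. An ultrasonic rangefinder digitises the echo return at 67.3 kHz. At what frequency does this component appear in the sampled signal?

9.6 kHz

T = 8 µs → f = 1/T = 125 kHz.
125 kHz mod fs = 57.7 kHz.
57.7 kHz > fs/2 = 33.65 kHz, folds to fs − 57.7 kHz = 9.6 kHz.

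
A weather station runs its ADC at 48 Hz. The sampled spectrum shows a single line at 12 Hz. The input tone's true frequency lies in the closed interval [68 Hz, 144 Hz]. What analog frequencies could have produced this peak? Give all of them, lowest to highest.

84 Hz, 108 Hz, 132 Hz

Frequencies that alias to 12 Hz are k·fs ± 12 Hz for integer k ≥ 0.
k=0: 12 Hz.
k=1: 36 Hz, 60 Hz.
k=2: 84 Hz, 108 Hz.
k=3: 132 Hz, 156 Hz.
k=4: 180 Hz, 204 Hz.
Within [68 Hz, 144 Hz]: 84 Hz, 108 Hz, 132 Hz.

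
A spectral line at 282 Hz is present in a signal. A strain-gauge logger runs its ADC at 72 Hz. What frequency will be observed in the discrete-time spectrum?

282 Hz mod fs = 66 Hz.
66 Hz > fs/2 = 36 Hz, folds to fs − 66 Hz = 6 Hz.

6 Hz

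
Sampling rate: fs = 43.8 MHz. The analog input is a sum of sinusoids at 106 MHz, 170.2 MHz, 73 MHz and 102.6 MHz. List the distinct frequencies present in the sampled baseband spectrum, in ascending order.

5 MHz, 14.6 MHz, 15 MHz, 18.4 MHz

fs/2 = 21.9 MHz.
106 MHz mod fs = 18.4 MHz.
18.4 MHz ≤ fs/2 = 21.9 MHz, appears at 18.4 MHz.
170.2 MHz mod fs = 38.8 MHz.
38.8 MHz > fs/2 = 21.9 MHz, folds to fs − 38.8 MHz = 5 MHz.
73 MHz mod fs = 29.2 MHz.
29.2 MHz > fs/2 = 21.9 MHz, folds to fs − 29.2 MHz = 14.6 MHz.
102.6 MHz mod fs = 15 MHz.
15 MHz ≤ fs/2 = 21.9 MHz, appears at 15 MHz.
Distinct values: {5 MHz, 14.6 MHz, 15 MHz, 18.4 MHz}.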